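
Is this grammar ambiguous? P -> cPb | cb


balanced c^n…b^n: each string has a unique parse
Unambiguous


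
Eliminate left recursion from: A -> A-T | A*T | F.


Left-recursive alternatives: A-T, A*T; non-recursive: F
Introduce A': A -> FA', A' -> -TA' | *TA' | ε


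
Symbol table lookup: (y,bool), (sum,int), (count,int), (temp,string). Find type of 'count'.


Lookup 'count' → type int


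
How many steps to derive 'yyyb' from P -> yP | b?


Derivation: P => yP => yyP => yyyP => yyyb
Steps: 4


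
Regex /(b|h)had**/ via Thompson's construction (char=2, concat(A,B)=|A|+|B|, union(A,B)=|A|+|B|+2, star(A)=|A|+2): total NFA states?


Syntax tree has 5 char leaf(s), 1 union(s), 2 star(s)
chars contribute 5×2 = 10; each union adds +2; each star adds +2
Total: 10 + 2 + 4 = 16 states


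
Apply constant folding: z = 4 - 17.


4 - 17 = -13 at compile time
Optimized: z = -13


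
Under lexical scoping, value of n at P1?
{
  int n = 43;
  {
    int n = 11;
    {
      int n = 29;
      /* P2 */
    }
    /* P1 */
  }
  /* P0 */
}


n declared in the same block as P1
n = 11


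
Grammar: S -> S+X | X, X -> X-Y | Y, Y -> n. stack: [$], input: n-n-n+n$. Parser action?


no handle on stack; shift 'n'
Action: shift


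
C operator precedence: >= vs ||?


'>=' is relational (level 7); '||' is logical OR (level 1)
Higher level binds tighter
'>=' has higher precedence than '||'


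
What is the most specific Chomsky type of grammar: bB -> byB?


LHS has context (more than one symbol) and |LHS| ≤ |RHS|
Classification: Type 1 (Context-Sensitive)


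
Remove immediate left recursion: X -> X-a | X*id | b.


Left-recursive alternatives: X-a, X*id; non-recursive: b
Introduce X': X -> bX', X' -> -aX' | *idX' | ε


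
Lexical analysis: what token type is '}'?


Pattern: delimiter/punctuation
Type: PUNCTUATION


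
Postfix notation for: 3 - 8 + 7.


Left to right (same or higher precedence on left)
Postfix: 3 8 - 7 +


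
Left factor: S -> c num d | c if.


Common prefix: 'c'
Factored: S -> c S', S' -> num d | if


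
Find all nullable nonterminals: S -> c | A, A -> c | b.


A nonterminal is nullable iff some alternative derives ε (directly, or every symbol in it is nullable)
Nullable: {}


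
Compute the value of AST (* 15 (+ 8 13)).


Evaluate inner: (+ 8 13) = 21
Evaluate root: (* 15 21) = 315
Result: 315


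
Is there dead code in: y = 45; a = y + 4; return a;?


y is read by a's definition; a is returned
No dead code


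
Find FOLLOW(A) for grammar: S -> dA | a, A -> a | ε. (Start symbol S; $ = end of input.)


$ ∈ FOLLOW(S). For each A -> αBβ: add FIRST(β)\{ε} to FOLLOW(B); if β nullable, add FOLLOW(A).
FOLLOW(A) = {$}


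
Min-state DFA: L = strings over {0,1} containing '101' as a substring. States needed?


KMP-style automaton: 3 progress states + 1 absorbing accept = 4
Minimal DFA: 4 states


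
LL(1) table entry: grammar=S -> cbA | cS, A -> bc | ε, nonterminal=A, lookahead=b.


For [A, b]: 'b' ∈ FIRST(bc)
Entry: A -> bc


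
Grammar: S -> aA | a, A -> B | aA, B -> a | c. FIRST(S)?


Per alternative of S: FIRST(aA) = {a}; FIRST(a) = {a}
FIRST(S) = {a}


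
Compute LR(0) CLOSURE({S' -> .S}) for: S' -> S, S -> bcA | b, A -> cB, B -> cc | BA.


Start: S' -> .S
For each item with dot before a nonterminal B, add B -> .γ for every B-production
Closure: [S' -> .S, S -> .bcA, S -> .b]


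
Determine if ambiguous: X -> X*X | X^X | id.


'id*id^id' has two parse trees (no precedence encoded between * and ^)
Ambiguous


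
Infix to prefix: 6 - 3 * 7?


'*' binds tighter: tree is (- 6 (* 3 7))
Prefix: - 6 * 3 7


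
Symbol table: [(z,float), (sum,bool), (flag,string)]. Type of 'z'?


Lookup 'z' → type float


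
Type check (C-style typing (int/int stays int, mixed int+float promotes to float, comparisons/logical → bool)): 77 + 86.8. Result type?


Operand types: int + float
Rule: mixed int/float promotes to float; int/int stays int
Result type: float


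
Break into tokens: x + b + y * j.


Scan left to right, longest-match per lexeme
Tokens: ID(x), OP(+), ID(b), OP(+), ID(y), OP(*), ID(j)


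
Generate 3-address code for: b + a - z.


Break into single-operator statements:
t1 = b + a
t2 = t1 - z


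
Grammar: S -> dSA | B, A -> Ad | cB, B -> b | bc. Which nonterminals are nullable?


A nonterminal is nullable iff some alternative derives ε (directly, or every symbol in it is nullable)
Nullable: {}


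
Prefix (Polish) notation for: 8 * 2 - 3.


left-to-right (same/higher precedence on left): tree is (- (* 8 2) 3)
Prefix: - * 8 2 3


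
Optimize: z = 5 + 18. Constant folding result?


5 + 18 = 23 at compile time
Optimized: z = 23


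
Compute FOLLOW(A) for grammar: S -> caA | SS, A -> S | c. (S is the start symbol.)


$ ∈ FOLLOW(S). For each A -> αBβ: add FIRST(β)\{ε} to FOLLOW(B); if β nullable, add FOLLOW(A).
FOLLOW(A) = {$, c}


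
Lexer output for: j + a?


Scan left to right, longest-match per lexeme
Tokens: ID(j), OP(+), ID(a)


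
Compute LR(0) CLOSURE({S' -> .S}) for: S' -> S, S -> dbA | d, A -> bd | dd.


Start: S' -> .S
For each item with dot before a nonterminal B, add B -> .γ for every B-production
Closure: [S' -> .S, S -> .dbA, S -> .d]


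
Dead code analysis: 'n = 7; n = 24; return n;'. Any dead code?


first assignment to n is overwritten before any read
Dead: 'n = 7'


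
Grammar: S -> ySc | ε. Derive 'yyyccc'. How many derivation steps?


Derivation: S => ySc => yyScc => yyySccc => yyyccc
Steps: 4


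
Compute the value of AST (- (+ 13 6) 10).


Evaluate inner: (+ 13 6) = 19
Evaluate root: (- 19 10) = 9
Result: 9


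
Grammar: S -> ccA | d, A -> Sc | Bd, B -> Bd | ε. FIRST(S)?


Per alternative of S: FIRST(ccA) = {c}; FIRST(d) = {d}
FIRST(S) = {c, d}


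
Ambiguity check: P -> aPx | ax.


balanced a^n…x^n: each string has a unique parse
Unambiguous


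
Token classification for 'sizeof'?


Pattern: reserved word
Type: KEYWORD


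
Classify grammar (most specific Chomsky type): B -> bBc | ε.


Single nonterminal LHS, but b^n c^n is not regular
Classification: Type 2 (Context-Free)


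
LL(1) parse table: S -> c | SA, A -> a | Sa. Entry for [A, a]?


For [A, a]: 'a' ∈ FIRST(a)
Entry: A -> a


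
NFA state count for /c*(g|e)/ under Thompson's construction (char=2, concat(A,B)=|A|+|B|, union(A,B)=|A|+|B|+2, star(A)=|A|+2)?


Syntax tree has 3 char leaf(s), 1 union(s), 1 star(s)
chars contribute 3×2 = 6; each union adds +2; each star adds +2
Total: 6 + 2 + 2 = 10 states


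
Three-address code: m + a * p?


Break into single-operator statements:
t1 = a * p
t2 = m + t1


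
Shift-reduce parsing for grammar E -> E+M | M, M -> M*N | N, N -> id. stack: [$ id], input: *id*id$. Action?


'id' on top is the handle for N -> id
Action: reduce (N -> id)


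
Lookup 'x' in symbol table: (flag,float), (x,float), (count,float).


Lookup 'x' → type float


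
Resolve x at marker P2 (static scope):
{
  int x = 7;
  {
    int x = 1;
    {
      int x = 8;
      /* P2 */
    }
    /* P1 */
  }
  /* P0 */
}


x declared in the same block as P2
x = 8


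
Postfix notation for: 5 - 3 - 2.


Left to right (same or higher precedence on left)
Postfix: 5 3 - 2 -


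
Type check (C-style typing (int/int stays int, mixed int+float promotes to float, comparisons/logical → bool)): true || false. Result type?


Operand types: bool || bool
Rule: logical operators take bool operands and yield bool
Result type: bool


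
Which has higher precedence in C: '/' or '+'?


'/' is multiplicative (level 10); '+' is additive (level 9)
Higher level binds tighter
'/' has higher precedence than '+'


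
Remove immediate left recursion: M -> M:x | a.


Left-recursive alternatives: M:x; non-recursive: a
Introduce M': M -> aM', M' -> :xM' | ε


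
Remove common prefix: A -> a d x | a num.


Common prefix: 'a'
Factored: A -> a A', A' -> d x | num


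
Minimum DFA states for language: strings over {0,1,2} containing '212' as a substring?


KMP-style automaton: 3 progress states + 1 absorbing accept = 4
Minimal DFA: 4 states


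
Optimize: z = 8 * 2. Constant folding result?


8 * 2 = 16 at compile time
Optimized: z = 16


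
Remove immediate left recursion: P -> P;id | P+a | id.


Left-recursive alternatives: P;id, P+a; non-recursive: id
Introduce P': P -> idP', P' -> ;idP' | +aP' | ε


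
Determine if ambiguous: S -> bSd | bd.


balanced b^n…d^n: each string has a unique parse
Unambiguous


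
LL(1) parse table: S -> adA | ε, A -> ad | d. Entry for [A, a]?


For [A, a]: 'a' ∈ FIRST(ad)
Entry: A -> ad


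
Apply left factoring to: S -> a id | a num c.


Common prefix: 'a'
Factored: S -> a S', S' -> id | num c


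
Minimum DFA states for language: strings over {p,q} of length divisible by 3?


Track length mod 3: states 0..2, accept at 0
Minimal DFA: 3 states


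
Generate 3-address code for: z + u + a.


Break into single-operator statements:
t1 = z + u
t2 = t1 + a


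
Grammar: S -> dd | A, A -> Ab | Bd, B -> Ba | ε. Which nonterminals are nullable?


A nonterminal is nullable iff some alternative derives ε (directly, or every symbol in it is nullable)
Nullable: {B}


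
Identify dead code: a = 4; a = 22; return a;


first assignment to a is overwritten before any read
Dead: 'a = 4'


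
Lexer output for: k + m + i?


Scan left to right, longest-match per lexeme
Tokens: ID(k), OP(+), ID(m), OP(+), ID(i)


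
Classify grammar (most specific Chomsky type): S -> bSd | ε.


Single nonterminal LHS, but b^n d^n is not regular
Classification: Type 2 (Context-Free)


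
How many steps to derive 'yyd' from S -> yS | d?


Derivation: S => yS => yyS => yyd
Steps: 3


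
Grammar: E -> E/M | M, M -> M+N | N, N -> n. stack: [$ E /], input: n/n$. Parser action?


no handle ('E/' is not any RHS); shift 'n'
Action: shift


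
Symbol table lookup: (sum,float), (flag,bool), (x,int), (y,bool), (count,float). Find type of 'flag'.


Lookup 'flag' → type bool


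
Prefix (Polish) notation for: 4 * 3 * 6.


left-to-right (same/higher precedence on left): tree is (* (* 4 3) 6)
Prefix: * * 4 3 6


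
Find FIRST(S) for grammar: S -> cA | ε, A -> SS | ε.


Per alternative of S: FIRST(cA) = {c}; FIRST(ε) = {ε}
FIRST(S) = {c, ε}


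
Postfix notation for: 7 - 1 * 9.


* has higher precedence, evaluate 1*9 first
Postfix: 7 1 9 * -


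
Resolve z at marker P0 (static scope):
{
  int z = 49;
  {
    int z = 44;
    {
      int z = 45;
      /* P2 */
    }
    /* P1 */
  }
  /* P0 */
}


z declared in the same block as P0
z = 49


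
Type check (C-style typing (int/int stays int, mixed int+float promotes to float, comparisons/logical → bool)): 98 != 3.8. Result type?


Operand types: int != float
Rule: comparison yields bool
Result type: bool


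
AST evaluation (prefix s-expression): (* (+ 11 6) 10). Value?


Evaluate inner: (+ 11 6) = 17
Evaluate root: (* 17 10) = 170
Result: 170


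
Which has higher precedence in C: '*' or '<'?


'*' is multiplicative (level 10); '<' is relational (level 7)
Higher level binds tighter
'*' has higher precedence than '<'


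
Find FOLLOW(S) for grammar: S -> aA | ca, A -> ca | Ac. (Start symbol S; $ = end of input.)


$ ∈ FOLLOW(S). For each A -> αBβ: add FIRST(β)\{ε} to FOLLOW(B); if β nullable, add FOLLOW(A).
FOLLOW(S) = {$}


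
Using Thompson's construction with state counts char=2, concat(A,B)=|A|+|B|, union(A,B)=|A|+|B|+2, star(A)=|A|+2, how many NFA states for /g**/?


Syntax tree has 1 char leaf(s), 0 union(s), 2 star(s)
chars contribute 1×2 = 2; each union adds +2; each star adds +2
Total: 2 + 0 + 4 = 6 states


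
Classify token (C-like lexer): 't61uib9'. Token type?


Pattern: letter/underscore followed by alphanumerics, not a keyword
Type: IDENTIFIER


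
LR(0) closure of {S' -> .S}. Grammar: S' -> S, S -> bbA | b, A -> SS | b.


Start: S' -> .S
For each item with dot before a nonterminal B, add B -> .γ for every B-production
Closure: [S' -> .S, S -> .bbA, S -> .b]


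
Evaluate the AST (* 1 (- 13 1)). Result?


Evaluate inner: (- 13 1) = 12
Evaluate root: (* 1 12) = 12
Result: 12


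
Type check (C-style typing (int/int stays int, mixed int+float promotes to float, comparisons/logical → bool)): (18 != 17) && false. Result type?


Operand types: bool && bool
Rule: logical operators take bool operands and yield bool
Result type: bool


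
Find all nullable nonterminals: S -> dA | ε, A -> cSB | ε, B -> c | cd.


A nonterminal is nullable iff some alternative derives ε (directly, or every symbol in it is nullable)
Nullable: {A, S}


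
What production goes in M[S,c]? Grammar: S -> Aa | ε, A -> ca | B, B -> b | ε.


For [S, c]: 'c' ∈ FIRST(Aa)
Entry: S -> Aa


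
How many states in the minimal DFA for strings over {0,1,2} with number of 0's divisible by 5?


Track (count of 0) mod 5: states 0..4, accept at 0
Minimal DFA: 5 states


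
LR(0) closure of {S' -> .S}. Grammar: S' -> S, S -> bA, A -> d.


Start: S' -> .S
For each item with dot before a nonterminal B, add B -> .γ for every B-production
Closure: [S' -> .S, S -> .bA]


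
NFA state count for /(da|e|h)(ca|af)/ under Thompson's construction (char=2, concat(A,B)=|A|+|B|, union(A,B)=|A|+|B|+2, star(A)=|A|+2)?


Syntax tree has 8 char leaf(s), 3 union(s), 0 star(s)
chars contribute 8×2 = 16; each union adds +2; each star adds +2
Total: 16 + 6 + 0 = 22 states


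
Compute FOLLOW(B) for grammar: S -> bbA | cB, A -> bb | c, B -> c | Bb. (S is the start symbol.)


$ ∈ FOLLOW(S). For each A -> αBβ: add FIRST(β)\{ε} to FOLLOW(B); if β nullable, add FOLLOW(A).
FOLLOW(B) = {$, b}


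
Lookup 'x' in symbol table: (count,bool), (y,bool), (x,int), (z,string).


Lookup 'x' → type int


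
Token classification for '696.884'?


Pattern: digits with a decimal point
Type: FLOAT_LITERAL


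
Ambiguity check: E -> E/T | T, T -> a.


precedence layered via separate nonterminal T: deterministic
Unambiguous


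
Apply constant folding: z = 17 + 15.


17 + 15 = 32 at compile time
Optimized: z = 32


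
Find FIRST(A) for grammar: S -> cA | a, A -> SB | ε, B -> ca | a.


Per alternative of A: FIRST(SB) = {a, c}; FIRST(ε) = {ε}
FIRST(A) = {a, c, ε}


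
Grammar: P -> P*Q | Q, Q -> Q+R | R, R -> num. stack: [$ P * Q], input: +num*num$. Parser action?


'+' can extend Q; shift to build Q -> Q+R
Action: shift


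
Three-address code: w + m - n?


Break into single-operator statements:
t1 = w + m
t2 = t1 - n


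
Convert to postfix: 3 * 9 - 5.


Left to right (same or higher precedence on left)
Postfix: 3 9 * 5 -


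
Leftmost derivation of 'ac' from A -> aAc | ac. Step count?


Derivation: A => ac
Steps: 1


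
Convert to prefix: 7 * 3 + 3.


left-to-right (same/higher precedence on left): tree is (+ (* 7 3) 3)
Prefix: + * 7 3 3


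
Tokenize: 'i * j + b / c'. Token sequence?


Scan left to right, longest-match per lexeme
Tokens: ID(i), OP(*), ID(j), OP(+), ID(b), OP(/), ID(c)


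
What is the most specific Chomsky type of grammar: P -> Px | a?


Left-linear: every RHS is a terminal or one nonterminal followed by a terminal
Classification: Type 3 (Regular)


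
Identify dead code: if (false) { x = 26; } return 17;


condition is constant false, so the whole block is unreachable
Dead: 'if (false) { x = 26; }'


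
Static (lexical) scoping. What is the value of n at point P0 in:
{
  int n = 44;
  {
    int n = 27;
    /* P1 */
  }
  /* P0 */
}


n declared in the same block as P0
n = 44


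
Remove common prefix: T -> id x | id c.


Common prefix: 'id'
Factored: T -> id T', T' -> x | c


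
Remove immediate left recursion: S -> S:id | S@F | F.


Left-recursive alternatives: S:id, S@F; non-recursive: F
Introduce S': S -> FS', S' -> :idS' | @FS' | ε


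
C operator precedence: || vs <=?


'<=' is relational (level 7); '||' is logical OR (level 1)
Higher level binds tighter
'<=' has higher precedence than '||'


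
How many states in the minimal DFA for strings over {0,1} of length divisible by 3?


Track length mod 3: states 0..2, accept at 0
Minimal DFA: 3 states


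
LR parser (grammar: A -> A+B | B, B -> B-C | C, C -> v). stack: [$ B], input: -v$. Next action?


shift '-' to continue B -> B-C
Action: shift


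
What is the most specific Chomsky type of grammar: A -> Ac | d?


Left-linear: every RHS is a terminal or one nonterminal followed by a terminal
Classification: Type 3 (Regular)


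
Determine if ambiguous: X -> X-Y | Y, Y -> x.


precedence layered via separate nonterminal Y: deterministic
Unambiguous


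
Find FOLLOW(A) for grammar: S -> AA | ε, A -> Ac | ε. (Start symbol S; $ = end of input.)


$ ∈ FOLLOW(S). For each A -> αBβ: add FIRST(β)\{ε} to FOLLOW(B); if β nullable, add FOLLOW(A).
FOLLOW(A) = {$, c}


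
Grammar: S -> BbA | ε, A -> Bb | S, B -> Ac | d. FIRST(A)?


Per alternative of A: FIRST(Bb) = {c, d}; FIRST(S) = {c, d, ε}
FIRST(A) = {c, d, ε}


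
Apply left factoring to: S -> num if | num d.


Common prefix: 'num'
Factored: S -> num S', S' -> if | d


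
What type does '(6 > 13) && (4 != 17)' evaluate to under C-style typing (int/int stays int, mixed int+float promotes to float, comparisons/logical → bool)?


Operand types: bool && bool
Rule: logical operators take bool operands and yield bool
Result type: bool


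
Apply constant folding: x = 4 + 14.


4 + 14 = 18 at compile time
Optimized: x = 18


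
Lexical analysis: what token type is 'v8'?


Pattern: letter/underscore followed by alphanumerics, not a keyword
Type: IDENTIFIER


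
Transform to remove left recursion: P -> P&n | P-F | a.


Left-recursive alternatives: P&n, P-F; non-recursive: a
Introduce P': P -> aP', P' -> &nP' | -FP' | ε


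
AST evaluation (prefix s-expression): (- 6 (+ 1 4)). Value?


Evaluate inner: (+ 1 4) = 5
Evaluate root: (- 6 5) = 1
Result: 1


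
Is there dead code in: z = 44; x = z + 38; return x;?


z is read by x's definition; x is returned
No dead code


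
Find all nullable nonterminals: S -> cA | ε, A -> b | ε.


A nonterminal is nullable iff some alternative derives ε (directly, or every symbol in it is nullable)
Nullable: {A, S}


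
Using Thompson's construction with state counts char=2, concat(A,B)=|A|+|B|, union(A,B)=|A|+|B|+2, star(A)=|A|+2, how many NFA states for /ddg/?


Syntax tree has 3 char leaf(s), 0 union(s), 0 star(s)
chars contribute 3×2 = 6; each union adds +2; each star adds +2
Total: 6 + 0 + 0 = 6 states


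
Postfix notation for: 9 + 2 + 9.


Left to right (same or higher precedence on left)
Postfix: 9 2 + 9 +


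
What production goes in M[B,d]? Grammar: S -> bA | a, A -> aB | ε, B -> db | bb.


For [B, d]: 'd' ∈ FIRST(db)
Entry: B -> db


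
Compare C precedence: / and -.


'/' is multiplicative (level 10); '-' is additive (level 9)
Higher level binds tighter
'/' has higher precedence than '-'


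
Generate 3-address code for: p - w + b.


Break into single-operator statements:
t1 = p - w
t2 = t1 + b


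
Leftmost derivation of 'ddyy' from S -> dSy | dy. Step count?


Derivation: S => dSy => ddyy
Steps: 2


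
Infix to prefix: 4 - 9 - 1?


left-to-right (same/higher precedence on left): tree is (- (- 4 9) 1)
Prefix: - - 4 9 1


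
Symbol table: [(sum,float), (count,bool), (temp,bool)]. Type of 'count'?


Lookup 'count' → type bool


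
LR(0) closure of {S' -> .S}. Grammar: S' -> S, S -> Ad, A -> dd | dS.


Start: S' -> .S
For each item with dot before a nonterminal B, add B -> .γ for every B-production
Closure: [S' -> .S, S -> .Ad, A -> .dd, A -> .dS]


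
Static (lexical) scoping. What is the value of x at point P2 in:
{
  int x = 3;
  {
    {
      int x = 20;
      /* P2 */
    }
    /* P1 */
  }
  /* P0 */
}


x declared in the same block as P2
x = 20


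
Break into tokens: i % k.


Scan left to right, longest-match per lexeme
Tokens: ID(i), OP(%), ID(k)


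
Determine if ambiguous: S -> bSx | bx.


balanced b^n…x^n: each string has a unique parse
Unambiguous


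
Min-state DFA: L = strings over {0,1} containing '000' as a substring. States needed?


KMP-style automaton: 3 progress states + 1 absorbing accept = 4
Minimal DFA: 4 states


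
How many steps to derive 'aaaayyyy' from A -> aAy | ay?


Derivation: A => aAy => aaAyy => aaaAyyy => aaaayyyy
Steps: 4


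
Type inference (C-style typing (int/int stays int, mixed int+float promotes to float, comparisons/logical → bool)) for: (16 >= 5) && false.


Operand types: bool && bool
Rule: logical operators take bool operands and yield bool
Result type: bool


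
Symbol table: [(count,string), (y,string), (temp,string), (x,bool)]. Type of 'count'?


Lookup 'count' → type string


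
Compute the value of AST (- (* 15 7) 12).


Evaluate inner: (* 15 7) = 105
Evaluate root: (- 105 12) = 93
Result: 93


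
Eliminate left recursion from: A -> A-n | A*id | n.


Left-recursive alternatives: A-n, A*id; non-recursive: n
Introduce A': A -> nA', A' -> -nA' | *idA' | ε


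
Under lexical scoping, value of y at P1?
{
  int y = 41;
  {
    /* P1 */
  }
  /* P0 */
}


P1's block does not declare y; resolves to the enclosing declaration at depth 0
y = 41


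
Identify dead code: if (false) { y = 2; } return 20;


condition is constant false, so the whole block is unreachable
Dead: 'if (false) { y = 2; }'


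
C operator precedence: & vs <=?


'<=' is relational (level 7); '&' is bitwise AND (level 5)
Higher level binds tighter
'<=' has higher precedence than '&'


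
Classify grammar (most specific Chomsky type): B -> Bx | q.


Left-linear: every RHS is a terminal or one nonterminal followed by a terminal
Classification: Type 3 (Regular)


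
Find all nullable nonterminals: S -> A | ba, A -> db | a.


A nonterminal is nullable iff some alternative derives ε (directly, or every symbol in it is nullable)
Nullable: {}


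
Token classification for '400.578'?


Pattern: digits with a decimal point
Type: FLOAT_LITERAL


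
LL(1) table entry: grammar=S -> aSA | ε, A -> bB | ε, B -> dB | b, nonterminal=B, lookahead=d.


For [B, d]: 'd' ∈ FIRST(dB)
Entry: B -> dB


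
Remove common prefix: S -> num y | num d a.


Common prefix: 'num'
Factored: S -> num S', S' -> y | d a


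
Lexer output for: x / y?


Scan left to right, longest-match per lexeme
Tokens: ID(x), OP(/), ID(y)


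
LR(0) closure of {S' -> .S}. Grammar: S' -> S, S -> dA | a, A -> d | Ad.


Start: S' -> .S
For each item with dot before a nonterminal B, add B -> .γ for every B-production
Closure: [S' -> .S, S -> .dA, S -> .a]


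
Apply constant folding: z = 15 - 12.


15 - 12 = 3 at compile time
Optimized: z = 3


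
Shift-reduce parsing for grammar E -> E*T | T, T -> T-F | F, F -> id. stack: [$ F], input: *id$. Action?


'F' (not preceded by T-) is the handle for T -> F
Action: reduce (T -> F)


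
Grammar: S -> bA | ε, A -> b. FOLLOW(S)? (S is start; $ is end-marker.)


$ ∈ FOLLOW(S). For each A -> αBβ: add FIRST(β)\{ε} to FOLLOW(B); if β nullable, add FOLLOW(A).
FOLLOW(S) = {$}


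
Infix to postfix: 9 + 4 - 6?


Left to right (same or higher precedence on left)
Postfix: 9 4 + 6 -


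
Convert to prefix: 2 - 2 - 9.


left-to-right (same/higher precedence on left): tree is (- (- 2 2) 9)
Prefix: - - 2 2 9


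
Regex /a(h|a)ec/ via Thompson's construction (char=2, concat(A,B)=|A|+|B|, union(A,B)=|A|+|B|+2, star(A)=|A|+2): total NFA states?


Syntax tree has 5 char leaf(s), 1 union(s), 0 star(s)
chars contribute 5×2 = 10; each union adds +2; each star adds +2
Total: 10 + 2 + 0 = 12 states


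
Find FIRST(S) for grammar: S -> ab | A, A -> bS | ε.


Per alternative of S: FIRST(ab) = {a}; FIRST(A) = {b, ε}
FIRST(S) = {a, b, ε}


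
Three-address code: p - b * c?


Break into single-operator statements:
t1 = b * c
t2 = p - t1


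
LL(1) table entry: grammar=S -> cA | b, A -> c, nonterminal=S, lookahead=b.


For [S, b]: 'b' ∈ FIRST(b)
Entry: S -> b


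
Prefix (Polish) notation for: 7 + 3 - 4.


left-to-right (same/higher precedence on left): tree is (- (+ 7 3) 4)
Prefix: - + 7 3 4


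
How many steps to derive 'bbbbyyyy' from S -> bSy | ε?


Derivation: S => bSy => bbSyy => bbbSyyy => bbbbSyyyy => bbbbyyyy
Steps: 5


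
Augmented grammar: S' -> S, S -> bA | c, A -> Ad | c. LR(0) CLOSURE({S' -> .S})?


Start: S' -> .S
For each item with dot before a nonterminal B, add B -> .γ for every B-production
Closure: [S' -> .S, S -> .bA, S -> .c]


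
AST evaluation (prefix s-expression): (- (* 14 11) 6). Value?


Evaluate inner: (* 14 11) = 154
Evaluate root: (- 154 6) = 148
Result: 148


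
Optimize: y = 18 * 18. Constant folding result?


18 * 18 = 324 at compile time
Optimized: y = 324


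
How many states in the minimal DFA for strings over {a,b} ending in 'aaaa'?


Track the longest suffix of input matching a prefix of 'aaaa': 5 classes (prefixes of length 0..4)
Minimal DFA: 5 states


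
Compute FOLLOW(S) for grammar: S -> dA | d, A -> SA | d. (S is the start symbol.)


$ ∈ FOLLOW(S). For each A -> αBβ: add FIRST(β)\{ε} to FOLLOW(B); if β nullable, add FOLLOW(A).
FOLLOW(S) = {$, d}


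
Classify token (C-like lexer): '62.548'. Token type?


Pattern: digits with a decimal point
Type: FLOAT_LITERAL


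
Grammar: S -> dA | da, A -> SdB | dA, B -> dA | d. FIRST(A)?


Per alternative of A: FIRST(SdB) = {d}; FIRST(dA) = {d}
FIRST(A) = {d}


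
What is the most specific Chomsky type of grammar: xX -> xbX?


LHS has context (more than one symbol) and |LHS| ≤ |RHS|
Classification: Type 1 (Context-Sensitive)


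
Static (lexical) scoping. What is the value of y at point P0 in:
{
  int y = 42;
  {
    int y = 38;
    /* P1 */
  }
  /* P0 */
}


y declared in the same block as P0
y = 42


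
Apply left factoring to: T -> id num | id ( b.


Common prefix: 'id'
Factored: T -> id T', T' -> num | ( b


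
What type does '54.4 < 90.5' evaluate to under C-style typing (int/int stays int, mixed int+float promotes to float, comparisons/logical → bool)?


Operand types: float < float
Rule: comparison yields bool
Result type: bool


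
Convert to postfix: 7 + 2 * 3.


* has higher precedence, evaluate 2*3 first
Postfix: 7 2 3 * +


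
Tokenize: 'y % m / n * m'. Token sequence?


Scan left to right, longest-match per lexeme
Tokens: ID(y), OP(%), ID(m), OP(/), ID(n), OP(*), ID(m)


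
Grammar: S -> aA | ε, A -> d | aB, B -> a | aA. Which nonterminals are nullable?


A nonterminal is nullable iff some alternative derives ε (directly, or every symbol in it is nullable)
Nullable: {S}


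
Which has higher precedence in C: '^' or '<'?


'<' is relational (level 7); '^' is bitwise XOR (level 4)
Higher level binds tighter
'<' has higher precedence than '^'


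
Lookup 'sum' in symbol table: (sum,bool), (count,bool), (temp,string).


Lookup 'sum' → type bool


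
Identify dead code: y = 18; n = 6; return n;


y is assigned but never read
Dead: 'y = 18'


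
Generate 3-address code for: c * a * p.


Break into single-operator statements:
t1 = c * a
t2 = t1 * p


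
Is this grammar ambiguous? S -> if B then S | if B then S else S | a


dangling else: 'if B then if B then a else a' parses two ways
Ambiguous


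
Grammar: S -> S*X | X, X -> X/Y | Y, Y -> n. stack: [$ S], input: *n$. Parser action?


shift '*' to continue S -> S*X
Action: shift


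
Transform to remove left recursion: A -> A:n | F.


Left-recursive alternatives: A:n; non-recursive: F
Introduce A': A -> FA', A' -> :nA' | ε


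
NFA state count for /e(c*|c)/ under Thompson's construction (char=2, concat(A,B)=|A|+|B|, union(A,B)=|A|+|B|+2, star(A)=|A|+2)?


Syntax tree has 3 char leaf(s), 1 union(s), 1 star(s)
chars contribute 3×2 = 6; each union adds +2; each star adds +2
Total: 6 + 2 + 2 = 10 states


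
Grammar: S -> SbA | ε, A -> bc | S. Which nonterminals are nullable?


A nonterminal is nullable iff some alternative derives ε (directly, or every symbol in it is nullable)
Nullable: {A, S}


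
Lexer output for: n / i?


Scan left to right, longest-match per lexeme
Tokens: ID(n), OP(/), ID(i)


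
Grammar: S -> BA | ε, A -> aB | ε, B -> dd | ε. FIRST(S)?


Per alternative of S: FIRST(BA) = {a, d, ε}; FIRST(ε) = {ε}
FIRST(S) = {a, d, ε}


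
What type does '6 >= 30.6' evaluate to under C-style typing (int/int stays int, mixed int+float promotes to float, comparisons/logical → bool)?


Operand types: int >= float
Rule: comparison yields bool
Result type: bool


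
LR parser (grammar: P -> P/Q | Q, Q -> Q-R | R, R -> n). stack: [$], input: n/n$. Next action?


no handle on stack; shift 'n'
Action: shift


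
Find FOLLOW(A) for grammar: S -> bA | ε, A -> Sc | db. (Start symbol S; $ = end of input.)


$ ∈ FOLLOW(S). For each A -> αBβ: add FIRST(β)\{ε} to FOLLOW(B); if β nullable, add FOLLOW(A).
FOLLOW(A) = {$, c}


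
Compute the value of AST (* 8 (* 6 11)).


Evaluate inner: (* 6 11) = 66
Evaluate root: (* 8 66) = 528
Result: 528


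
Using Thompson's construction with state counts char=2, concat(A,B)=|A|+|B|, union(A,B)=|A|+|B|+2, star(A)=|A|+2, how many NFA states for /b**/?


Syntax tree has 1 char leaf(s), 0 union(s), 2 star(s)
chars contribute 1×2 = 2; each union adds +2; each star adds +2
Total: 2 + 0 + 4 = 6 states


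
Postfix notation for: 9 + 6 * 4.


* has higher precedence, evaluate 6*4 first
Postfix: 9 6 4 * +


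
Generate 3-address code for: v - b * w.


Break into single-operator statements:
t1 = b * w
t2 = v - t1


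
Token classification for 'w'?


Pattern: letter/underscore followed by alphanumerics, not a keyword
Type: IDENTIFIER


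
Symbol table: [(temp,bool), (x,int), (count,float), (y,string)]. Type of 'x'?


Lookup 'x' → type int


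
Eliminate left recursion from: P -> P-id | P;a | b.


Left-recursive alternatives: P-id, P;a; non-recursive: b
Introduce P': P -> bP', P' -> -idP' | ;aP' | ε


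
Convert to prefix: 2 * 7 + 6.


left-to-right (same/higher precedence on left): tree is (+ (* 2 7) 6)
Prefix: + * 2 7 6


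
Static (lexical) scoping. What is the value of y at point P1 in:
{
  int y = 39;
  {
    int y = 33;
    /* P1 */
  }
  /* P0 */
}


y declared in the same block as P1
y = 33


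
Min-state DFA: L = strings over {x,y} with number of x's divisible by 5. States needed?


Track (count of x) mod 5: states 0..4, accept at 0
Minimal DFA: 5 states


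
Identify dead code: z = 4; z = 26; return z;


first assignment to z is overwritten before any read
Dead: 'z = 4'


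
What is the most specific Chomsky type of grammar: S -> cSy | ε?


Single nonterminal LHS, but c^n y^n is not regular
Classification: Type 2 (Context-Free)


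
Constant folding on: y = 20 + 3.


20 + 3 = 23 at compile time
Optimized: y = 23


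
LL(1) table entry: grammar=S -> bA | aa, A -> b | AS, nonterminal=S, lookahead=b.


For [S, b]: 'b' ∈ FIRST(bA)
Entry: S -> bA


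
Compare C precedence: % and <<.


'%' is multiplicative (level 10); '<<' is shift (level 8)
Higher level binds tighter
'%' has higher precedence than '<<'


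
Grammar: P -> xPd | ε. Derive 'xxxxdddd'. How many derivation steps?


Derivation: P => xPd => xxPdd => xxxPddd => xxxxPdddd => xxxxdddd
Steps: 5


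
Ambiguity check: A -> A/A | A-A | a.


'a/a-a' has two parse trees (no precedence encoded between / and -)
Ambiguous


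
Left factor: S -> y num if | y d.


Common prefix: 'y'
Factored: S -> y S', S' -> num if | d


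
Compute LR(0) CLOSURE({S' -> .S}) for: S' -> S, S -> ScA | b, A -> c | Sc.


Start: S' -> .S
For each item with dot before a nonterminal B, add B -> .γ for every B-production
Closure: [S' -> .S, S -> .ScA, S -> .b]


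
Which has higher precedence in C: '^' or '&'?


'&' is bitwise AND (level 5); '^' is bitwise XOR (level 4)
Higher level binds tighter
'&' has higher precedence than '^'


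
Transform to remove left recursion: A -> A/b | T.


Left-recursive alternatives: A/b; non-recursive: T
Introduce A': A -> TA', A' -> /bA' | ε


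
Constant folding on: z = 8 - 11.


8 - 11 = -3 at compile time
Optimized: z = -3


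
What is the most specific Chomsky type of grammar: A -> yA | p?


Right-linear: every RHS is a terminal or a terminal followed by one nonterminal
Classification: Type 3 (Regular)


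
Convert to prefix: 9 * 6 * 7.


left-to-right (same/higher precedence on left): tree is (* (* 9 6) 7)
Prefix: * * 9 6 7


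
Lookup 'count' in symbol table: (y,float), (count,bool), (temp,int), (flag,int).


Lookup 'count' → type bool


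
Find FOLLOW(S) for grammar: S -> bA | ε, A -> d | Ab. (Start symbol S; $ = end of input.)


$ ∈ FOLLOW(S). For each A -> αBβ: add FIRST(β)\{ε} to FOLLOW(B); if β nullable, add FOLLOW(A).
FOLLOW(S) = {$}


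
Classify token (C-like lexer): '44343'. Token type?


Pattern: digits only
Type: INTEGER_LITERAL


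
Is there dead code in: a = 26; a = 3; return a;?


first assignment to a is overwritten before any read
Dead: 'a = 26'


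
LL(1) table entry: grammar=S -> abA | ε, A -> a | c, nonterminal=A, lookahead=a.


For [A, a]: 'a' ∈ FIRST(a)
Entry: A -> a


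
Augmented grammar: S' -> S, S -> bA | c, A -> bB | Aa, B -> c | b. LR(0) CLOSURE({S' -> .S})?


Start: S' -> .S
For each item with dot before a nonterminal B, add B -> .γ for every B-production
Closure: [S' -> .S, S -> .bA, S -> .c]


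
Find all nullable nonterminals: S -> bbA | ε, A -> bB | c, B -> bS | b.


A nonterminal is nullable iff some alternative derives ε (directly, or every symbol in it is nullable)
Nullable: {S}


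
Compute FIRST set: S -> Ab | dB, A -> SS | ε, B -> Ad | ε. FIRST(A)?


Per alternative of A: FIRST(SS) = {b, d}; FIRST(ε) = {ε}
FIRST(A) = {b, d, ε}


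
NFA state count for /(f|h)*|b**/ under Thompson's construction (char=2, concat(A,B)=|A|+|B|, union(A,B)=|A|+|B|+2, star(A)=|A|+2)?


Syntax tree has 3 char leaf(s), 2 union(s), 3 star(s)
chars contribute 3×2 = 6; each union adds +2; each star adds +2
Total: 6 + 4 + 6 = 16 states


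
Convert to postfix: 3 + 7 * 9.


* has higher precedence, evaluate 7*9 first
Postfix: 3 7 9 * +


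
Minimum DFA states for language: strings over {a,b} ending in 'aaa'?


Track the longest suffix of input matching a prefix of 'aaa': 4 classes (prefixes of length 0..3)
Minimal DFA: 4 states


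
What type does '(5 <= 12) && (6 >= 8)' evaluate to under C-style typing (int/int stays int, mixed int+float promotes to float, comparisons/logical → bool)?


Operand types: bool && bool
Rule: logical operators take bool operands and yield bool
Result type: bool


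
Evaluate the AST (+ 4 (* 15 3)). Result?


Evaluate inner: (* 15 3) = 45
Evaluate root: (+ 4 45) = 49
Result: 49


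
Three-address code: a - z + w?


Break into single-operator statements:
t1 = a - z
t2 = t1 + w


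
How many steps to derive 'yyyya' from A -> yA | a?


Derivation: A => yA => yyA => yyyA => yyyyA => yyyya
Steps: 5


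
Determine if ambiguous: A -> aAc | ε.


balanced a^n…c^n: each string has a unique parse
Unambiguous


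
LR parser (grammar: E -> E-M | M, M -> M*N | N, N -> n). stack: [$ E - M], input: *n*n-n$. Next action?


'*' can extend M; shift to build M -> M*N
Action: shift


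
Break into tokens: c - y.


Scan left to right, longest-match per lexeme
Tokens: ID(c), OP(-), ID(y)


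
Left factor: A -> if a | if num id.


Common prefix: 'if'
Factored: A -> if A', A' -> a | num id


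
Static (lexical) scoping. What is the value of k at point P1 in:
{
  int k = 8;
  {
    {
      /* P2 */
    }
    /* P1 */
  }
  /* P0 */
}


P1's block does not declare k; resolves to the enclosing declaration at depth 0
k = 8


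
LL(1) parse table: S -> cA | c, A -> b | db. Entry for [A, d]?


For [A, d]: 'd' ∈ FIRST(db)
Entry: A -> db


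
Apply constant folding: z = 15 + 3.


15 + 3 = 18 at compile time
Optimized: z = 18


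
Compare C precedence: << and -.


'-' is additive (level 9); '<<' is shift (level 8)
Higher level binds tighter
'-' has higher precedence than '<<'


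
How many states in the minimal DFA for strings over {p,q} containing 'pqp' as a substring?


KMP-style automaton: 3 progress states + 1 absorbing accept = 4
Minimal DFA: 4 states


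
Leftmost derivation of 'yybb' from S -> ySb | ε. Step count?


Derivation: S => ySb => yySbb => yybb
Steps: 3


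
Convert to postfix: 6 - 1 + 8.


Left to right (same or higher precedence on left)
Postfix: 6 1 - 8 +


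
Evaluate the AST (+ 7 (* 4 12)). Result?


Evaluate inner: (* 4 12) = 48
Evaluate root: (+ 7 48) = 55
Result: 55


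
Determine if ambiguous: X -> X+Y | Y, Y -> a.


precedence layered via separate nonterminal Y: deterministic
Unambiguous


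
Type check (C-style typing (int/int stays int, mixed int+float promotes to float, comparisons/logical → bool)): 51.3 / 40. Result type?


Operand types: float / int
Rule: mixed int/float promotes to float; int/int stays int
Result type: float


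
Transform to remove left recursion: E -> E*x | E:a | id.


Left-recursive alternatives: E*x, E:a; non-recursive: id
Introduce E': E -> idE', E' -> *xE' | :aE' | ε


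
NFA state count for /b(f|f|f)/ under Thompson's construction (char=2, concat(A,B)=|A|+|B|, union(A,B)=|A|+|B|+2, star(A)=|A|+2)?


Syntax tree has 4 char leaf(s), 2 union(s), 0 star(s)
chars contribute 4×2 = 8; each union adds +2; each star adds +2
Total: 8 + 4 + 0 = 12 states


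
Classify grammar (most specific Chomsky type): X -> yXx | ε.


Single nonterminal LHS, but y^n x^n is not regular
Classification: Type 2 (Context-Free)


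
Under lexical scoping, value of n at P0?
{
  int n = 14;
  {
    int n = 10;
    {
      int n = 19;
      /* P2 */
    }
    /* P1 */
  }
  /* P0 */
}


n declared in the same block as P0
n = 14


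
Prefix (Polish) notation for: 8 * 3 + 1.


left-to-right (same/higher precedence on left): tree is (+ (* 8 3) 1)
Prefix: + * 8 3 1


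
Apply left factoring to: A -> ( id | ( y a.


Common prefix: '('
Factored: A -> ( A', A' -> id | y a


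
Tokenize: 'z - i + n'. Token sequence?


Scan left to right, longest-match per lexeme
Tokens: ID(z), OP(-), ID(i), OP(+), ID(n)


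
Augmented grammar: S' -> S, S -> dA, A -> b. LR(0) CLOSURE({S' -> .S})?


Start: S' -> .S
For each item with dot before a nonterminal B, add B -> .γ for every B-production
Closure: [S' -> .S, S -> .dA]


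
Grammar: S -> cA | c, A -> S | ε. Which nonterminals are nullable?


A nonterminal is nullable iff some alternative derives ε (directly, or every symbol in it is nullable)
Nullable: {A}
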